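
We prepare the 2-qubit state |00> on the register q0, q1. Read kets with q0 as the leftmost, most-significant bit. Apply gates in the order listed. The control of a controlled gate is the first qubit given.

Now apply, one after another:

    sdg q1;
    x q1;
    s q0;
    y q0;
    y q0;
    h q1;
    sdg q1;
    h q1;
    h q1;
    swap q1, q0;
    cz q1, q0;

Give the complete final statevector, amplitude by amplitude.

After the circuit, the state carries amplitude sqrt(2)/2 on |00>, 0 on |01>, sqrt(2)*I/2 on |10>, 0 on |11>.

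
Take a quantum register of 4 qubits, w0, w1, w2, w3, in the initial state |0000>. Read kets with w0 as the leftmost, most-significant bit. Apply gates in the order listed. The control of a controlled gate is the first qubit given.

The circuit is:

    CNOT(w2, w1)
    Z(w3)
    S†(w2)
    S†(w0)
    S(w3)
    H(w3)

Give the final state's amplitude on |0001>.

The amplitude on |0001> is sqrt(2)/2.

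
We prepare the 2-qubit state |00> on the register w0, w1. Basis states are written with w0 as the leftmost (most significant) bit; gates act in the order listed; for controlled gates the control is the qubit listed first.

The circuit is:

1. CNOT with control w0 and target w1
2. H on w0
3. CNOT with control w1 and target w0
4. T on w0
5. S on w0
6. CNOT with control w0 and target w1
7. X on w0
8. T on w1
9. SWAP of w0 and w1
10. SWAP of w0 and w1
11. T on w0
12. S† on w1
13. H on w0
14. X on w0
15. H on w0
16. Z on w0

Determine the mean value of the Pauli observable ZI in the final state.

The observable ZI averages to 0.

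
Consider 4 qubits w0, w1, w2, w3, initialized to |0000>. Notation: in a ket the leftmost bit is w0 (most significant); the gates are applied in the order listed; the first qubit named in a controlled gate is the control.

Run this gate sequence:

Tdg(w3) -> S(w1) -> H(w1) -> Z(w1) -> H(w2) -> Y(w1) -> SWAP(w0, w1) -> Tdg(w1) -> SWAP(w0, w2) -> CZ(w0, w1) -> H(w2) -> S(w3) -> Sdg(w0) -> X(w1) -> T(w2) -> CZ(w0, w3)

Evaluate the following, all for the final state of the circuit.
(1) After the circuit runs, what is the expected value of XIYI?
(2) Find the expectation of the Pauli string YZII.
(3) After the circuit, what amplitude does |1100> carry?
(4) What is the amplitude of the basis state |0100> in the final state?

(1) The observable XIYI averages to 0.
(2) In the final state, YZII has expectation 1.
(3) The final state's coefficient on |1100> equals sqrt(2)/2.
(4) The final state's coefficient on |0100> equals sqrt(2)*I/2.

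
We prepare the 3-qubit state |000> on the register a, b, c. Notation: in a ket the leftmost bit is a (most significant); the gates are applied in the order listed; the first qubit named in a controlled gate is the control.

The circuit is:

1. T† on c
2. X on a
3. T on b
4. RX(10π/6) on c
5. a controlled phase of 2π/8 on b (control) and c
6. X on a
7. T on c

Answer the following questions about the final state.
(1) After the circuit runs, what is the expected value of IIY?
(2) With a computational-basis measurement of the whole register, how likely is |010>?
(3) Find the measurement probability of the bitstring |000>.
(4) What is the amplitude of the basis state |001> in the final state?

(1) The expectation value of IIY is sqrt(6)/4.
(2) Outcome |010> occurs with probability 0.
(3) Outcome |000> occurs with probability 3/4.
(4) |001> carries amplitude -exp(3*I*pi/4)/2 in the final state.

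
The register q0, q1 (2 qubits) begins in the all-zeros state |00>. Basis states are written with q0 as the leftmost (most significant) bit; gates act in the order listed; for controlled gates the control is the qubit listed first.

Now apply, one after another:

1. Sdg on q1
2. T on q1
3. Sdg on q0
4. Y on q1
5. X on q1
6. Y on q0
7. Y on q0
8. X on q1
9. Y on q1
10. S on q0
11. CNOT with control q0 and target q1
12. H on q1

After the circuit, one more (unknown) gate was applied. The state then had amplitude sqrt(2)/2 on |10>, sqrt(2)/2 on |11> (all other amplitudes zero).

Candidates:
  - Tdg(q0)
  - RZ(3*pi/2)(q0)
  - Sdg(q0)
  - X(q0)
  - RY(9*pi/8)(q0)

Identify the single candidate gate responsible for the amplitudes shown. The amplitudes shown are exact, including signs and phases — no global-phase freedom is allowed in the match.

The unique candidate consistent with the amplitudes is X(q0).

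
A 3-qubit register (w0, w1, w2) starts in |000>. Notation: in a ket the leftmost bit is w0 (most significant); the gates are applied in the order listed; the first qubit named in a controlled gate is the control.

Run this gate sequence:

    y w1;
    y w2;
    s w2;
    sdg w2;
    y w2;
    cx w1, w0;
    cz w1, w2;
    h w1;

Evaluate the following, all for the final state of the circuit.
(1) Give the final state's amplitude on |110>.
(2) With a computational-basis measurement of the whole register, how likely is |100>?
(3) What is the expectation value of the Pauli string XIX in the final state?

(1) The final state's coefficient on |110> equals -sqrt(2)*I/2.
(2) A full measurement returns |100> with probability 1/2.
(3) The expectation value of XIX is 0.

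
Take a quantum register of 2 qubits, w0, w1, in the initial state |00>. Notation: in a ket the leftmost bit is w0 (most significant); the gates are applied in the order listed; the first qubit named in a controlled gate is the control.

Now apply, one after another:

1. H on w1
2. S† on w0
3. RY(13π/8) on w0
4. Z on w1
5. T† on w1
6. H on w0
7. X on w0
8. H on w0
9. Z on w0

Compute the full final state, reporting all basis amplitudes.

The resulting statevector has amplitude -sqrt(2)*cos(3*pi/16)/2 on |00>, -sqrt(2)*exp(3*I*pi/4)*cos(3*pi/16)/2 on |01>, sqrt(2)*sin(3*pi/16)/2 on |10>, sqrt(2)*exp(3*I*pi/4)*sin(3*pi/16)/2 on |11>. Key observation: gates 6-9 undo each other exactly, leaving only the rest of the circuit to track.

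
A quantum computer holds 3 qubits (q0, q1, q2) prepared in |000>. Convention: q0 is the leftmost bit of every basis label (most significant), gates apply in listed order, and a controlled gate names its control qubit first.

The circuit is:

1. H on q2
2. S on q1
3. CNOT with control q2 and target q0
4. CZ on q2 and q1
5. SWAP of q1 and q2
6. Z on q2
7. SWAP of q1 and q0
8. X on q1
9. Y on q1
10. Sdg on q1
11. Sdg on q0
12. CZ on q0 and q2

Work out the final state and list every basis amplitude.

After the circuit, the state carries amplitude -sqrt(2)*I/2 on |000>, -sqrt(2)*I/2 on |110>, and 0 on every other basis state.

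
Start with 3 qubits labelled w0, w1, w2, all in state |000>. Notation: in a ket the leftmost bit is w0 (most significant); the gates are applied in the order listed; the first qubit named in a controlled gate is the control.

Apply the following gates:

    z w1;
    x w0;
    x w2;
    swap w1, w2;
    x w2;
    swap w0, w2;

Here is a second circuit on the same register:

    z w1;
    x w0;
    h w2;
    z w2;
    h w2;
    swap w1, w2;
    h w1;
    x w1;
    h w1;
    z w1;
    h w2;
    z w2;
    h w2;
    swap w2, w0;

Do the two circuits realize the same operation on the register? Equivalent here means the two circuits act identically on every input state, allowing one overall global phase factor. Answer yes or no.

Yes — the two circuits implement the same unitary up to a global phase.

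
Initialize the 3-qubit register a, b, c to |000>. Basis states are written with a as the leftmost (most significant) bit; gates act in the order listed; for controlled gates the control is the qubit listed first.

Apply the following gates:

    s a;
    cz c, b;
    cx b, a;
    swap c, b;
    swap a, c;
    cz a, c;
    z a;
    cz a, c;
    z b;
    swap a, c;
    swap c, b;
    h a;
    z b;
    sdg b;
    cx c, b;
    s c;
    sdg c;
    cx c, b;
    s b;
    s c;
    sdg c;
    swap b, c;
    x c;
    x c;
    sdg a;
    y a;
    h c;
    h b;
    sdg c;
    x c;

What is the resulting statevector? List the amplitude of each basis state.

The final amplitudes are sqrt(2)*I/4 on |000>, -sqrt(2)/4 on |001>, sqrt(2)*I/4 on |010>, -sqrt(2)/4 on |011>, sqrt(2)/4 on |100>, sqrt(2)*I/4 on |101>, sqrt(2)/4 on |110>, sqrt(2)*I/4 on |111>.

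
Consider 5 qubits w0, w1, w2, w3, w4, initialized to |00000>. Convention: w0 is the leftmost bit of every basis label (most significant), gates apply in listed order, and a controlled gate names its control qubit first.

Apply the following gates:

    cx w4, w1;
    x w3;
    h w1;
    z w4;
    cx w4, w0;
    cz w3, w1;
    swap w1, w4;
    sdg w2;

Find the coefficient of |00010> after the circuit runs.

|00010> carries amplitude sqrt(2)/2 in the final state.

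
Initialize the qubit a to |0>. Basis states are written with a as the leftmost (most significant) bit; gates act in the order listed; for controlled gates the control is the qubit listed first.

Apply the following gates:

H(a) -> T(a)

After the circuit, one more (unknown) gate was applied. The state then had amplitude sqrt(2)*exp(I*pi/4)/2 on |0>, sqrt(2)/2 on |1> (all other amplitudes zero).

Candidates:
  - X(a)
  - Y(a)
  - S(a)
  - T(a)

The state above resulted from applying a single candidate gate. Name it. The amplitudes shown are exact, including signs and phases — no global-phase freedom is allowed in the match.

The applied gate was X(a).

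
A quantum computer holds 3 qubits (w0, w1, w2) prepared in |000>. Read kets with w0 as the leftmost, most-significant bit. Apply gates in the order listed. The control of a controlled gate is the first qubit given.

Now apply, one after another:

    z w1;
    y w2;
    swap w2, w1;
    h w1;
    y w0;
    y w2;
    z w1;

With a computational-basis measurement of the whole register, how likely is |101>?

A full measurement returns |101> with probability 1/2.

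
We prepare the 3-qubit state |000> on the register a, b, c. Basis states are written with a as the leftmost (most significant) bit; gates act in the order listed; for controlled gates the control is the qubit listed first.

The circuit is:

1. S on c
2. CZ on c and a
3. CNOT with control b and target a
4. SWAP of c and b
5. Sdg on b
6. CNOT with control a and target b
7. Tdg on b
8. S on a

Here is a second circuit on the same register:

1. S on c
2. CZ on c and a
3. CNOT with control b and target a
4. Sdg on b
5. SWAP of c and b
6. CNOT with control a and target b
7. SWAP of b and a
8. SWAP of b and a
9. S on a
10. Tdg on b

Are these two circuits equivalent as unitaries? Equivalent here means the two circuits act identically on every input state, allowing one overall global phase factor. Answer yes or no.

No — the two circuits implement different unitaries, even allowing a global phase.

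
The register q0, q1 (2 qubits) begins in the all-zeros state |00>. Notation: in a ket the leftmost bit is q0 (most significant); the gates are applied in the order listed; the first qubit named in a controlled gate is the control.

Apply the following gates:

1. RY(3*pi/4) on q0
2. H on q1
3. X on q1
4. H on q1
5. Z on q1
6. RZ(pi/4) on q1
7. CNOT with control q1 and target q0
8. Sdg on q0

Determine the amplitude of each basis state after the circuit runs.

The resulting statevector has amplitude -sqrt(2 - sqrt(2))*exp(7*I*pi/8)/2 on |00>, 0 on |01>, -sqrt(sqrt(2) + 2)*exp(3*I*pi/8)/2 on |10>, 0 on |11>.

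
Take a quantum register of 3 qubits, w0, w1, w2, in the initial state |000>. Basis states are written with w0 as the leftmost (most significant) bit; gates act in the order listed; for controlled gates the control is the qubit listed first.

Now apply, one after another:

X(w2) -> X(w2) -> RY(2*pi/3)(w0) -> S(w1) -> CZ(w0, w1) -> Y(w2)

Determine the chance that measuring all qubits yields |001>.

A full measurement returns |001> with probability 1/4.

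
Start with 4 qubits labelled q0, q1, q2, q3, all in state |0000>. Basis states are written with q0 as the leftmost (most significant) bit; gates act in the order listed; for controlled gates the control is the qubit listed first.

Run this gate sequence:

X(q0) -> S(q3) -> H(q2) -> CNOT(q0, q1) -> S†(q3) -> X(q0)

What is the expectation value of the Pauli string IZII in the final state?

The expectation value of IZII is -1.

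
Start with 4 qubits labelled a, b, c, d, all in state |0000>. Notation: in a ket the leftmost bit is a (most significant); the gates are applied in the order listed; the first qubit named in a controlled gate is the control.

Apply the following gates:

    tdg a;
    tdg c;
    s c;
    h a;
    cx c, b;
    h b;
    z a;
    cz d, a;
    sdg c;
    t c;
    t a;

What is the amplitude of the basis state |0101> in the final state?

The amplitude on |0101> is 0.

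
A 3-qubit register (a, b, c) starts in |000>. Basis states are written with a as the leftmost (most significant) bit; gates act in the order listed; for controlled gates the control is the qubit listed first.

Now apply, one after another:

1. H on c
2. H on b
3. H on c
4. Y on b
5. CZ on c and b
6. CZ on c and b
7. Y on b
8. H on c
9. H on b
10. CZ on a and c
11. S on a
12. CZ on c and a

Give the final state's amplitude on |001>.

The final state's coefficient on |001> equals sqrt(2)/2. Key observation: the block from step 2 through step 9 cancels to the identity and can be dropped.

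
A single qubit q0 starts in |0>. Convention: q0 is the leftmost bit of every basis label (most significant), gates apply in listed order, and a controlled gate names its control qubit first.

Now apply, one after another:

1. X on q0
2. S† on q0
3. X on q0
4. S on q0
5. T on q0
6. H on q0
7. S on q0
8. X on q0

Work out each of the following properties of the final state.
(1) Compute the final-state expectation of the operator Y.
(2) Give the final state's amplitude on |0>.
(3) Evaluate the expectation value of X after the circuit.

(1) The observable Y averages to -1.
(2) |0> carries amplitude sqrt(2)/2 in the final state.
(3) The expectation value of X is 0.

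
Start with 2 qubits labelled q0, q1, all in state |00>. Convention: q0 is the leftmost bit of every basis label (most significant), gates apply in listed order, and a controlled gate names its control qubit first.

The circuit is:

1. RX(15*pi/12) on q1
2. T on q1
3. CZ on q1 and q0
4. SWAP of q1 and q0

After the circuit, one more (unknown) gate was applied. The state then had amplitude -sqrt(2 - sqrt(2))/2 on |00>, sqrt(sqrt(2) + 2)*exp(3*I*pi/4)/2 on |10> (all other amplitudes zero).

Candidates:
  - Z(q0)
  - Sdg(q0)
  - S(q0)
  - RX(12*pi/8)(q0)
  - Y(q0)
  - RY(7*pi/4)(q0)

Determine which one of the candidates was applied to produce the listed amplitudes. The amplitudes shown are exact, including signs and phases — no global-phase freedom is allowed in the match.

It was Z(q0) that produced the state shown.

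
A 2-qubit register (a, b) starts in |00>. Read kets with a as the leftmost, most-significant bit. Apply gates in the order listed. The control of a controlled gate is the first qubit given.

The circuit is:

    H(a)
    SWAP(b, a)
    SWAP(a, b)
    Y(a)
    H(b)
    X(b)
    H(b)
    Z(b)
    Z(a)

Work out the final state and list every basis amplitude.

After the circuit, the state carries amplitude -sqrt(2)*I/2 on |00>, 0 on |01>, -sqrt(2)*I/2 on |10>, 0 on |11>. Key observation: the block from step 5 through step 8 cancels to the identity and can be dropped.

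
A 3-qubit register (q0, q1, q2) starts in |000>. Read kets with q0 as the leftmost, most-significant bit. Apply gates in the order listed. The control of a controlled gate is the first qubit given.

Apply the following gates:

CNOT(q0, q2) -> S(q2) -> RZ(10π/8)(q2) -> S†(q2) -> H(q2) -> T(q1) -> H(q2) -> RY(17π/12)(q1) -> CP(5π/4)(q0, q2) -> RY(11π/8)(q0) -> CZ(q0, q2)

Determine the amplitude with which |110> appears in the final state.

The amplitude on |110> is sqrt(sqrt(2)/4 + 1/2)*exp(-5*I*pi/8)*sin(5*pi/16)/2 + sqrt(3)*sqrt(1/2 - sqrt(2)/4)*exp(-5*I*pi/8)*sin(5*pi/16)/2.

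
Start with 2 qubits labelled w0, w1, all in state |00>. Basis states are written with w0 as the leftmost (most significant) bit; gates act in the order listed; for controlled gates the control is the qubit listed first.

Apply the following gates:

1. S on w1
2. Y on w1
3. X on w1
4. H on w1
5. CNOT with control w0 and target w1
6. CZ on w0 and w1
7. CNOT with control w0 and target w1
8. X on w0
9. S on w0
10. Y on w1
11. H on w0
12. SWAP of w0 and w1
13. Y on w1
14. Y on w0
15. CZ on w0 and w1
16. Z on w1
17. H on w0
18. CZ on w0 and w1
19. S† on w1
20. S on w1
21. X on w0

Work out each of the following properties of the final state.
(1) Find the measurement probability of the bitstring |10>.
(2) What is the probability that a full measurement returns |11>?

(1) Outcome |10> occurs with probability 1/2.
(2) The probability of measuring |11> is 0.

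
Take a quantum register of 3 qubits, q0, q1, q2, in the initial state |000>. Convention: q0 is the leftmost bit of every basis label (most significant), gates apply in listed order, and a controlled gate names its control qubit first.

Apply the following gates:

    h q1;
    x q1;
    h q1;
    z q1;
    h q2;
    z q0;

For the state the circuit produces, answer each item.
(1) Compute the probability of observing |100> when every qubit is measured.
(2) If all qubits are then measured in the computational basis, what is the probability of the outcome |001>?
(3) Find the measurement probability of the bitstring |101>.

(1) A full measurement returns |100> with probability 0. Key observation: the block from step 1 through step 4 cancels to the identity and can be dropped.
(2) Outcome |001> occurs with probability 1/2.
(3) A full measurement returns |101> with probability 0.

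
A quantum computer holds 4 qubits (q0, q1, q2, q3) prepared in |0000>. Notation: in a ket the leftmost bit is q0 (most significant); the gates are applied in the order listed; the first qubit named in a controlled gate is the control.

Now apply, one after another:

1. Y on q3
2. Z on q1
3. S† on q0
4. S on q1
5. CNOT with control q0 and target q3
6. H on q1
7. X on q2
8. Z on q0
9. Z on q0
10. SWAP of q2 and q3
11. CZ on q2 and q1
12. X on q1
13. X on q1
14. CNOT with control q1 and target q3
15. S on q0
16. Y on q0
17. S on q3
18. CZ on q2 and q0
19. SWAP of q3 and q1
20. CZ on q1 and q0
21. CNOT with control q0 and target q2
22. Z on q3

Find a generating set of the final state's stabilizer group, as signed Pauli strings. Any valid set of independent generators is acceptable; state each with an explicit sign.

The stabilizer group can be generated by +IXIY, -ZIII, -IZIZ, +IIZI, among other valid generating sets. Key observation: the block from step 12 through step 13 cancels to the identity and can be dropped.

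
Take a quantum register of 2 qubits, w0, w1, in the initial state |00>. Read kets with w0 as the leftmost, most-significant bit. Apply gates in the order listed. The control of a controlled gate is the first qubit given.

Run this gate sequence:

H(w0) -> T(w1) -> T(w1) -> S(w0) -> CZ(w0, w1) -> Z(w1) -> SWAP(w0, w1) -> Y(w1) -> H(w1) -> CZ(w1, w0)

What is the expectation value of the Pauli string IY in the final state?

The observable IY averages to -1.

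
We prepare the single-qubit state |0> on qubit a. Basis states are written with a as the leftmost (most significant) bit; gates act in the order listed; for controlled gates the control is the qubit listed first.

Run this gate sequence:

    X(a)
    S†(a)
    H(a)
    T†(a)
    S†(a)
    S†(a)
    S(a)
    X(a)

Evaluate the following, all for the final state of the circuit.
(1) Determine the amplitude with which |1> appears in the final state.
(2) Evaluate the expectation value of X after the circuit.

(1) The amplitude on |1> is -sqrt(2)*I/2.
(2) The observable X averages to sqrt(2)/2.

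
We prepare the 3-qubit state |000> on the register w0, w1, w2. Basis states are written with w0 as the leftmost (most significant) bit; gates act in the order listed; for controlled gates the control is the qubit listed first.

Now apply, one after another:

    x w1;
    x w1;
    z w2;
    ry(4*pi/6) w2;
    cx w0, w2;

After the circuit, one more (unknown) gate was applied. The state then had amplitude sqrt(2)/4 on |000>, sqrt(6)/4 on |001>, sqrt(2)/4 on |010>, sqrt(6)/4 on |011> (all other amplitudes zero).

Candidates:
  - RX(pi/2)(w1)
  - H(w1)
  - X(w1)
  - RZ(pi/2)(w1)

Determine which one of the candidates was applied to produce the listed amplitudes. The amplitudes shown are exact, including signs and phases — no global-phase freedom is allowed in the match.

The applied gate was H(w1). Key observation: the block from step 1 through step 2 cancels to the identity and can be dropped.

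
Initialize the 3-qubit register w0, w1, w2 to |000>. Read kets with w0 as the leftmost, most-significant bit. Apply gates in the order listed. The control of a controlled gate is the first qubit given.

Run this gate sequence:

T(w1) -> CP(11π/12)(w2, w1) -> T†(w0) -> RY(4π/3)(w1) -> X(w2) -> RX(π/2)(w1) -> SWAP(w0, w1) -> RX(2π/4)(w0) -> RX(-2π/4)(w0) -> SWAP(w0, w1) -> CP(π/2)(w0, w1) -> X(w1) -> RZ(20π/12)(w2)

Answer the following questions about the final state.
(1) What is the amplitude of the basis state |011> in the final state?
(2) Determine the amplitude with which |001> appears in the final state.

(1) The amplitude on |011> is -sqrt(2)*exp(5*I*pi/6)/4 + sqrt(6)*exp(I*pi/3)/4. Key observation: steps 7-10 multiply out to the identity, so the circuit reduces to the remaining gates.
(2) The amplitude on |001> is -sqrt(2)/2.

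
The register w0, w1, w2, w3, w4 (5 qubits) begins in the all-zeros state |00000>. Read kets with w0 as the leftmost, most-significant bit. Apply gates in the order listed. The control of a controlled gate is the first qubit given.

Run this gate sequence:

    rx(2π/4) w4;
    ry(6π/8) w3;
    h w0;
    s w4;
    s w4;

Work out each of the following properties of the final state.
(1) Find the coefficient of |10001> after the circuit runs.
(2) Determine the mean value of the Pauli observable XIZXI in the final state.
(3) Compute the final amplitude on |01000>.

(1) |10001> carries amplitude I*sqrt(2 - sqrt(2))/4 in the final state.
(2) The observable XIZXI averages to sqrt(2)/2.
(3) The amplitude on |01000> is 0.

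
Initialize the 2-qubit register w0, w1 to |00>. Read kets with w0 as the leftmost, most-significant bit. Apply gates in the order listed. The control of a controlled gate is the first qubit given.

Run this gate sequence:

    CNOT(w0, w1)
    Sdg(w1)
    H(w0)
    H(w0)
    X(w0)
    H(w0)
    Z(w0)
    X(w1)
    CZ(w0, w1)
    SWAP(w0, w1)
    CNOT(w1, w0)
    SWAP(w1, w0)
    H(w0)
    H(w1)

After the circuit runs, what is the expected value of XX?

In the final state, XX has expectation -1.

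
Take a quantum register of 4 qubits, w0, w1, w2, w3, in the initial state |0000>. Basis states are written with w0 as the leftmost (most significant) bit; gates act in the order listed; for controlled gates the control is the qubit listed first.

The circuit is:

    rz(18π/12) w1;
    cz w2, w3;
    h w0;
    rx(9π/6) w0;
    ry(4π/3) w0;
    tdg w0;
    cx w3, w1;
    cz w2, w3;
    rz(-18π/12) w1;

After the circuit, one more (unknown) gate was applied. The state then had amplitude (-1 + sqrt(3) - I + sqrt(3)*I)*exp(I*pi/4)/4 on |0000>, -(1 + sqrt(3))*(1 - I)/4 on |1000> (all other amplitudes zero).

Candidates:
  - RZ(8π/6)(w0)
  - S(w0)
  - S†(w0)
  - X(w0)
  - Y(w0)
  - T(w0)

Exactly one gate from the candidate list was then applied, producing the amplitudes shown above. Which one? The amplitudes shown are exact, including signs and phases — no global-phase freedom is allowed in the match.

It was Y(w0) that produced the state shown.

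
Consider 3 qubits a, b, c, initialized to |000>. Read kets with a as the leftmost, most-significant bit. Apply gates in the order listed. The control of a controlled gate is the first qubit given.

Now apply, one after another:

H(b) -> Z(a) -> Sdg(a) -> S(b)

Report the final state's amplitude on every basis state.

After the circuit, the state carries amplitude sqrt(2)/2 on |000>, sqrt(2)*I/2 on |010>, and 0 on every other basis state.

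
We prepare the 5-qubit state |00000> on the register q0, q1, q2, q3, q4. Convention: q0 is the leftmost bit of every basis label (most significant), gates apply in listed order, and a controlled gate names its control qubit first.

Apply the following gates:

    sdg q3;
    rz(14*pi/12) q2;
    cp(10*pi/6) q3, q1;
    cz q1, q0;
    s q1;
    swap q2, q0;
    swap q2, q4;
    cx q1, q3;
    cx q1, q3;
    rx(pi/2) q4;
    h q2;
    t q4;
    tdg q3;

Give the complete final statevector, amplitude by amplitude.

After the circuit, the state carries amplitude -exp(5*I*pi/12)/2 on |00000>, -exp(I*pi/6)/2 on |00001>, -exp(5*I*pi/12)/2 on |00100>, -exp(I*pi/6)/2 on |00101>, and 0 on every other basis state. Key observation: the block from step 8 through step 9 cancels to the identity and can be dropped.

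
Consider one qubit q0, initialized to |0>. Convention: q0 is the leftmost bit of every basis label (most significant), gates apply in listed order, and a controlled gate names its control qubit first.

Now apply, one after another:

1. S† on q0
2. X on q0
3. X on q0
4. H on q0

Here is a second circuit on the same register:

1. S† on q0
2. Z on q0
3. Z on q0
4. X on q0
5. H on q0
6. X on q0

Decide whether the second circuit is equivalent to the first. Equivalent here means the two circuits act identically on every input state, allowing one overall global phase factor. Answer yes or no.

No — the two circuits implement different unitaries, even allowing a global phase.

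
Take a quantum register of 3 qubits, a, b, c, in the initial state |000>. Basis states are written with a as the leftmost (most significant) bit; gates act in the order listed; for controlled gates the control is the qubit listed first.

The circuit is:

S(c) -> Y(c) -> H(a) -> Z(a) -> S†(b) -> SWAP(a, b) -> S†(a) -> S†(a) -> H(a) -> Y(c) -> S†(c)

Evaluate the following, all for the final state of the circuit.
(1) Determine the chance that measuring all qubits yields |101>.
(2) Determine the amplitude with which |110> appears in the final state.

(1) A full measurement returns |101> with probability 0.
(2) The final state's coefficient on |110> equals -1/2.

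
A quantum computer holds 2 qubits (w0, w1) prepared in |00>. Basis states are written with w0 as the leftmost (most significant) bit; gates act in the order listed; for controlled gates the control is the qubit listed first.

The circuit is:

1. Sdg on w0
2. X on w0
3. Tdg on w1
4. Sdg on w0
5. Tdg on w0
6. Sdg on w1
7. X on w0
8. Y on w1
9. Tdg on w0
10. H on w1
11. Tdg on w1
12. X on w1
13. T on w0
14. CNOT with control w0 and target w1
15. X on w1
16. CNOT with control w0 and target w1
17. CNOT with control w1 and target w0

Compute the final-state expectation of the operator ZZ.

In the final state, ZZ has expectation 1.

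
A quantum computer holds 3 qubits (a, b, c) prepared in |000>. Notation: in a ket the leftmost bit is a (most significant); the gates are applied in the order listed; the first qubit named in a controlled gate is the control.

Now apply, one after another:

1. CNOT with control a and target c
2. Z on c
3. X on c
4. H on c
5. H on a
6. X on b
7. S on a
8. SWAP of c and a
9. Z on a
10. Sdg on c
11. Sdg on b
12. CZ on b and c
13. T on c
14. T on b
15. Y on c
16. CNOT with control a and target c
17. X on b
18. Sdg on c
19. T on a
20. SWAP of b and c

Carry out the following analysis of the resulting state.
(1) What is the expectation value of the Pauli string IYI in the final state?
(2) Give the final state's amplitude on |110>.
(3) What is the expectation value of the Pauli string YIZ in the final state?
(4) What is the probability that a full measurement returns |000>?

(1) The observable IYI averages to -sqrt(2)/2.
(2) |110> carries amplitude exp(I*pi/4)/2 in the final state.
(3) In the final state, YIZ has expectation 1/2.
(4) Outcome |000> occurs with probability 1/4.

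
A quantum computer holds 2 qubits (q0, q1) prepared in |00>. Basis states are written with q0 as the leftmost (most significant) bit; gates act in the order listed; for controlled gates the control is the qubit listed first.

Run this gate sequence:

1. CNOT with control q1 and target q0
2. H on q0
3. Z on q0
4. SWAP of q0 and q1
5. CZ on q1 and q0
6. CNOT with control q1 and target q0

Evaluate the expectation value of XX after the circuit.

In the final state, XX has expectation -1.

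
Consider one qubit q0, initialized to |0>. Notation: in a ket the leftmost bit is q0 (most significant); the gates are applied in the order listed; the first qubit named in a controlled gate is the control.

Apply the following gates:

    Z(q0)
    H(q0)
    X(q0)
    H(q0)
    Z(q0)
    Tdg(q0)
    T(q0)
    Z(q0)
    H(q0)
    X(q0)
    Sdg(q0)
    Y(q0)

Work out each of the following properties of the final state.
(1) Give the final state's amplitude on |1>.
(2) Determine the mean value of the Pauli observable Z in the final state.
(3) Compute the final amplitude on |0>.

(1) |1> carries amplitude sqrt(2)*I/2 in the final state. Key observation: steps 3-10 multiply out to the identity, so the circuit reduces to the remaining gates.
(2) The observable Z averages to 0.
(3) The amplitude on |0> is -sqrt(2)/2.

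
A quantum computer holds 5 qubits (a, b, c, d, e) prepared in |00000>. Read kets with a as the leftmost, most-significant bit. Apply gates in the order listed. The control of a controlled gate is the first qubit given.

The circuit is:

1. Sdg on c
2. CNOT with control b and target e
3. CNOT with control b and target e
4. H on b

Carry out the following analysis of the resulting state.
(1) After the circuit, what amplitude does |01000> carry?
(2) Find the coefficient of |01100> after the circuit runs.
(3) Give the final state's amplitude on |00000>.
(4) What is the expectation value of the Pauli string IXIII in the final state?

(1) |01000> carries amplitude sqrt(2)/2 in the final state.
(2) |01100> carries amplitude 0 in the final state.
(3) |00000> carries amplitude sqrt(2)/2 in the final state.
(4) The expectation value of IXIII is 1.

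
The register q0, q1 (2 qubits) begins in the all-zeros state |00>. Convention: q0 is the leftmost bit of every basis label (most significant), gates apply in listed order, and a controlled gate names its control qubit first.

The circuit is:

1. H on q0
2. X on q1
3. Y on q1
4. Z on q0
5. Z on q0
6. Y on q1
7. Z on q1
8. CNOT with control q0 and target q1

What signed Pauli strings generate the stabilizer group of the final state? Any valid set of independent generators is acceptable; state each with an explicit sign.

The final state is stabilized by the group generated by +XX, -ZZ; other independent generating sets are equally valid.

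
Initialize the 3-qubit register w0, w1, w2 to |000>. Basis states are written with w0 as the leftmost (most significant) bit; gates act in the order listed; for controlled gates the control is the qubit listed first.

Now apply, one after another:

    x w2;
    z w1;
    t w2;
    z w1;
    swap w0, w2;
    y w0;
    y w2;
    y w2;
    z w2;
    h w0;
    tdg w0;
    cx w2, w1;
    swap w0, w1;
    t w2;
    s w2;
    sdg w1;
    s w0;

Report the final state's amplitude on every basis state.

The final amplitudes are -sqrt(2)*exp(3*I*pi/4)/2 on |000>, -sqrt(2)/2 on |010>, and 0 on every other basis state.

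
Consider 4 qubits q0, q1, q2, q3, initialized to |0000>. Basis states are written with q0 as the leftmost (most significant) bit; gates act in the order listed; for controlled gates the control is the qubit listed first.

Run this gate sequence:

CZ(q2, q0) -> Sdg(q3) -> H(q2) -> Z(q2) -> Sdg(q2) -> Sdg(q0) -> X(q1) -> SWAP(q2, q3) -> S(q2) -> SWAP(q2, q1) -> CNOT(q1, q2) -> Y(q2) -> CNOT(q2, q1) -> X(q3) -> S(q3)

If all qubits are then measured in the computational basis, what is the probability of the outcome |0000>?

A full measurement returns |0000> with probability 1/2.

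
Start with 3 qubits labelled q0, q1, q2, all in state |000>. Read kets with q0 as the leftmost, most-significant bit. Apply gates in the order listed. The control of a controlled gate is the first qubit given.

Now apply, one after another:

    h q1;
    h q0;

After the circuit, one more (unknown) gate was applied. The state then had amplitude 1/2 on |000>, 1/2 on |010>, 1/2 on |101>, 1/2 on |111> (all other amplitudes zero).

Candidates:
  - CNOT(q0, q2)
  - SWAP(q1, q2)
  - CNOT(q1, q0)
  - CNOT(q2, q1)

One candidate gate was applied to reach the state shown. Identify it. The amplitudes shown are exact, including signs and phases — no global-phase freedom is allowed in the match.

The applied gate was CNOT(q0, q2).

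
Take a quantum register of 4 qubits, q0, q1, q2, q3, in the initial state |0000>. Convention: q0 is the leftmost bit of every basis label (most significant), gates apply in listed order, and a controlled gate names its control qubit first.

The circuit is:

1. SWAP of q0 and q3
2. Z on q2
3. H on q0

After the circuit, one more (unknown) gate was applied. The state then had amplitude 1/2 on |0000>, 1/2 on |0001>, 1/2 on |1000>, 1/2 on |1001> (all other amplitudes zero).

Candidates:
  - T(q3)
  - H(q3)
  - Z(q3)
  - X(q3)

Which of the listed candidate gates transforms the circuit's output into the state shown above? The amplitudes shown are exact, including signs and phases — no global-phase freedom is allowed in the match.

The applied gate was H(q3).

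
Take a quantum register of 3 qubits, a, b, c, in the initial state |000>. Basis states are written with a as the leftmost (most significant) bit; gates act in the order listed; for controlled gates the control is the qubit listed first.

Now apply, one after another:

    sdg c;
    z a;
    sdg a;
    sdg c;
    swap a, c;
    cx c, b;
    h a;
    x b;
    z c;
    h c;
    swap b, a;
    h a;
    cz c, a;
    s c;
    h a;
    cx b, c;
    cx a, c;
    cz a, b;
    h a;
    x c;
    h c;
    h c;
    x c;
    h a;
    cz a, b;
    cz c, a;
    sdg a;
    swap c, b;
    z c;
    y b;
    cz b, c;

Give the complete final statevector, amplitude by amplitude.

The resulting statevector has amplitude 1/2 on |000>, 0 on |001>, 0 on |010>, -1/2 on |011>, 1/2 on |100>, 0 on |101>, 0 on |110>, 1/2 on |111>.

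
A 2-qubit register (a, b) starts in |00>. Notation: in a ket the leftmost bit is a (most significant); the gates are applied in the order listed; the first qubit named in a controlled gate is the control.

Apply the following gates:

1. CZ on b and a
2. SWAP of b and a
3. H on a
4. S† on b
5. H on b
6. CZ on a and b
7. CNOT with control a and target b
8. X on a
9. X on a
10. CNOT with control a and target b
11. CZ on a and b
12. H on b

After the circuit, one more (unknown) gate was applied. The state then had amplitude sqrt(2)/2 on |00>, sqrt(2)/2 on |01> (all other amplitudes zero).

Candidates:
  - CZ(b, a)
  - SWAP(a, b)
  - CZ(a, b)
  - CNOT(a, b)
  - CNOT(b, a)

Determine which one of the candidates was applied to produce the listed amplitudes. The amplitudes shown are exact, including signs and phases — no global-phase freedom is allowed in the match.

It was SWAP(a, b) that produced the state shown. Key observation: steps 5-12 multiply out to the identity, so the circuit reduces to the remaining gates.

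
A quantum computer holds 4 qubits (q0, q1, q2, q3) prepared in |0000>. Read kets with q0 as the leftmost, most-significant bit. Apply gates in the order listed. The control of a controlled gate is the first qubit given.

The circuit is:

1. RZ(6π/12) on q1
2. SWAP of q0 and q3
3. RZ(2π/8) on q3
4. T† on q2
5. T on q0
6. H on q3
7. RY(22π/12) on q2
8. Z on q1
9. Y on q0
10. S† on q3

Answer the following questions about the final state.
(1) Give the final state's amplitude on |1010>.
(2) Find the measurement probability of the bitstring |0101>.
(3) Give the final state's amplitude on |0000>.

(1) The final state's coefficient on |1010> equals (-1 + sqrt(3))*exp(I*pi/8)/4.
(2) Outcome |0101> occurs with probability 0.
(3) |0000> carries amplitude 0 in the final state.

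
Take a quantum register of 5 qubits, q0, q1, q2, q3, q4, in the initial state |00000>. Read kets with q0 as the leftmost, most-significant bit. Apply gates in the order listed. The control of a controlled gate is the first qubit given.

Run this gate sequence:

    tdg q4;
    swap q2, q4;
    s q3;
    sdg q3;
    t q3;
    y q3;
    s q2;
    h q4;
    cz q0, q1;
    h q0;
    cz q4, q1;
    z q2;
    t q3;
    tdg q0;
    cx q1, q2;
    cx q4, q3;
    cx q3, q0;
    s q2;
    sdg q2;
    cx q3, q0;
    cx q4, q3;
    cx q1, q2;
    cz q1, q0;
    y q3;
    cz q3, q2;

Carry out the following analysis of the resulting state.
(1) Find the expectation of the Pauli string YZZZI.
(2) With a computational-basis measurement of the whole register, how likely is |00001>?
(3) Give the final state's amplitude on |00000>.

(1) The expectation value of YZZZI is -sqrt(2)/2. Key observation: the block from step 15 through step 22 cancels to the identity and can be dropped.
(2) The probability of measuring |00001> is 1/4.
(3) The amplitude on |00000> is exp(I*pi/4)/2.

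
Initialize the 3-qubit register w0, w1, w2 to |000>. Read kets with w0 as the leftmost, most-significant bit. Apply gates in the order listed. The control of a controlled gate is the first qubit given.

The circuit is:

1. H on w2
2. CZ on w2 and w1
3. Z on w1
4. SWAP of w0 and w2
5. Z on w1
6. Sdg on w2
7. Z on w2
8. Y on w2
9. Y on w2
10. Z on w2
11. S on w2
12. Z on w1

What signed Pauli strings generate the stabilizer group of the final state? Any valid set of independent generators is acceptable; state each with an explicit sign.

The final state is stabilized by the group generated by +XII, +IZI, +IIZ; other independent generating sets are equally valid. Key observation: gates 5-12 undo each other exactly, leaving only the rest of the circuit to track.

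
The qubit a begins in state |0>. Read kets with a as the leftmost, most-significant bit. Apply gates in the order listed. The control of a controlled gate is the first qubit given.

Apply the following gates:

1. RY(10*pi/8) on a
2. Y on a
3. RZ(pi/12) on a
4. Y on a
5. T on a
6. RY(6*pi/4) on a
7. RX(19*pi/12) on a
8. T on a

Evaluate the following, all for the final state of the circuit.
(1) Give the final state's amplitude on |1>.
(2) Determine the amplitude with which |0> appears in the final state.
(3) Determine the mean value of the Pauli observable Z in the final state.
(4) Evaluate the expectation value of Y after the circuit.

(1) The amplitude on |1> is -sqrt(3)*exp(7*I*pi/24)/8 - sqrt(6)*I*sqrt(1/2 - sqrt(2)/4)*sqrt(sqrt(2)/4 + 1/2)*exp(7*I*pi/24)/4 - I*exp(7*I*pi/24)/8 - sqrt(2)*I*sqrt(1/2 - sqrt(2)/4)*sqrt(sqrt(2)/4 + 1/2)*exp(11*I*pi/24)/4 + sqrt(3)*I*exp(11*I*pi/24)/8 + sqrt(6)*I*exp(11*I*pi/24)/8 + sqrt(2)*sqrt(1/2 - sqrt(2)/4)*sqrt(sqrt(2)/4 + 1/2)*exp(7*I*pi/24)/4 + sqrt(2)*I*exp(7*I*pi/24)/8 + exp(11*I*pi/24)/8 + sqrt(2)*exp(11*I*pi/24)/8 + sqrt(6)*sqrt(1/2 - sqrt(2)/4)*sqrt(sqrt(2)/4 + 1/2)*exp(11*I*pi/24)/4 + sqrt(6)*exp(7*I*pi/24)/8.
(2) |0> carries amplitude -sqrt(2)*I*exp(I*pi/24)/8 - sqrt(2)*I*sqrt(1/2 - sqrt(2)/4)*sqrt(sqrt(2)/4 + 1/2)*exp(5*I*pi/24)/4 - sqrt(6)*exp(I*pi/24)/8 - sqrt(2)*sqrt(1/2 - sqrt(2)/4)*sqrt(sqrt(2)/4 + 1/2)*exp(I*pi/24)/4 + sqrt(3)*exp(I*pi/24)/8 + exp(5*I*pi/24)/8 + sqrt(2)*exp(5*I*pi/24)/8 + I*exp(I*pi/24)/8 + sqrt(6)*sqrt(1/2 - sqrt(2)/4)*sqrt(sqrt(2)/4 + 1/2)*exp(5*I*pi/24)/4 + sqrt(3)*I*exp(5*I*pi/24)/8 + sqrt(6)*I*sqrt(1/2 - sqrt(2)/4)*sqrt(sqrt(2)/4 + 1/2)*exp(I*pi/24)/4 + sqrt(6)*I*exp(5*I*pi/24)/8 in the final state.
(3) In the final state, Z has expectation -1/4 + sqrt(3)/4.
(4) The observable Y averages to -sqrt(6)/8 - sqrt(2)/8 + 1/2.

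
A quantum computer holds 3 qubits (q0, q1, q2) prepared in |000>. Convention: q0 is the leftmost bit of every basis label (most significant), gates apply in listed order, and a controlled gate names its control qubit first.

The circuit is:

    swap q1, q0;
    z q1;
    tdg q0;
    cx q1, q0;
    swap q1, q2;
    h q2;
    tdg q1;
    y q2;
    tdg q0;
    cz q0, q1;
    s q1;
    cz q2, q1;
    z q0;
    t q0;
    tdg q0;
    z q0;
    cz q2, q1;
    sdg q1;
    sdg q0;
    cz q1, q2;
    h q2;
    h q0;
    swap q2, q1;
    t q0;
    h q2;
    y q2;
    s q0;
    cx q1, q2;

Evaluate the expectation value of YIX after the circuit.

The expectation value of YIX is -sqrt(2)/2. Key observation: steps 11-18 multiply out to the identity, so the circuit reduces to the remaining gates.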